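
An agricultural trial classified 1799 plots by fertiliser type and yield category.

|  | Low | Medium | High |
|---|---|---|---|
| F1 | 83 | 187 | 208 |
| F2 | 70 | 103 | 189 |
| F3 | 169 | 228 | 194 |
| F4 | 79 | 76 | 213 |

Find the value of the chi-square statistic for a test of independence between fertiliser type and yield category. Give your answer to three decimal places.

85.197

Row totals: 478, 362, 591, 368. Column totals: 401, 594, 804. Grand total N = 1799.
Expected counts (row total × column total / N):
  F1, Low: 478×401/1799 = 106.5470
  F1, Medium: 478×594/1799 = 157.8277
  F1, High: 478×804/1799 = 213.6253
  F2, Low: 362×401/1799 = 80.6904
  F2, Medium: 362×594/1799 = 119.5264
  F2, High: 362×804/1799 = 161.7832
  F3, Low: 591×401/1799 = 131.7349
  F3, Medium: 591×594/1799 = 195.1384
  F3, High: 591×804/1799 = 264.1267
  F4, Low: 368×401/1799 = 82.0278
  F4, Medium: 368×594/1799 = 121.5075
  F4, High: 368×804/1799 = 164.4647
Contributions (O − E)²/E:
  (83 − 106.5470)²/106.5470 = 5.2039
  (187 − 157.8277)²/157.8277 = 5.3921
  (208 − 213.6253)²/213.6253 = 0.1481
  (70 − 80.6904)²/80.6904 = 1.4163
  (103 − 119.5264)²/119.5264 = 2.2850
  (189 − 161.7832)²/161.7832 = 4.5787
  (169 − 131.7349)²/131.7349 = 10.5415
  (228 − 195.1384)²/195.1384 = 5.5339
  (194 − 264.1267)²/264.1267 = 18.6189
  (79 − 82.0278)²/82.0278 = 0.1118
  (76 − 121.5075)²/121.5075 = 17.0437
  (213 − 164.4647)²/164.4647 = 14.3233
χ² = 5.2039 + 5.3921 + 0.1481 + 1.4163 + 2.2850 + 4.5787 + 10.5415 + 5.5339 + 18.6189 + 0.1118 + 17.0437 + 14.3233 = 85.197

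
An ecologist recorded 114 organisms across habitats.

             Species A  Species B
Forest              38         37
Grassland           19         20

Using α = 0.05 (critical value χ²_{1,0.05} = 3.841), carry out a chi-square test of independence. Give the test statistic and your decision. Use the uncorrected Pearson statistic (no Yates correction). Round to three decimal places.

0.039; fail to reject H₀

Row totals: 75, 39. Column totals: 57, 57. Grand total N = 114.
Expected counts (row total × column total / N):
  Forest, Species A: 75×57/114 = 37.5000
  Forest, Species B: 75×57/114 = 37.5000
  Grassland, Species A: 39×57/114 = 19.5000
  Grassland, Species B: 39×57/114 = 19.5000
Contributions (O − E)²/E:
  (38 − 37.5000)²/37.5000 = 0.0067
  (37 − 37.5000)²/37.5000 = 0.0067
  (19 − 19.5000)²/19.5000 = 0.0128
  (20 − 19.5000)²/19.5000 = 0.0128
χ² = 0.0067 + 0.0067 + 0.0128 + 0.0128 = 0.039
df = (2−1)(2−1) = 1. Since 0.039 < 3.841, fail to reject the null hypothesis of independence at α = 0.05.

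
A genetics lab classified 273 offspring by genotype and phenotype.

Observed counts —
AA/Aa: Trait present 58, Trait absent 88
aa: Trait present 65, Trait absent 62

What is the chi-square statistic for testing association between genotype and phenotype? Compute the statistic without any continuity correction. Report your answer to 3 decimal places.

Row totals: 146, 127. Column totals: 123, 150. Grand total N = 273.
Expected counts (row total × column total / N):
  AA/Aa, Trait present: 146×123/273 = 65.7802
  AA/Aa, Trait absent: 146×150/273 = 80.2198
  aa, Trait present: 127×123/273 = 57.2198
  aa, Trait absent: 127×150/273 = 69.7802
Contributions (O − E)²/E:
  (58 − 65.7802)²/65.7802 = 0.9202
  (88 − 80.2198)²/80.2198 = 0.7546
  (65 − 57.2198)²/57.2198 = 1.0579
  (62 − 69.7802)²/69.7802 = 0.8675
χ² = 0.9202 + 0.7546 + 1.0579 + 0.8675 = 3.600

3.600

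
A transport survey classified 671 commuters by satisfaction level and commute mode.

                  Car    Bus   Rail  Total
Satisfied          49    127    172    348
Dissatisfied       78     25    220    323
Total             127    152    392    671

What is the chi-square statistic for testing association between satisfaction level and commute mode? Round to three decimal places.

80.127

Grand total N = 671.
Expected counts (row total × column total / N):
  Satisfied, Car: 348×127/671 = 65.8659
  Satisfied, Bus: 348×152/671 = 78.8316
  Satisfied, Rail: 348×392/671 = 203.3025
  Dissatisfied, Car: 323×127/671 = 61.1341
  Dissatisfied, Bus: 323×152/671 = 73.1684
  Dissatisfied, Rail: 323×392/671 = 188.6975
Contributions (O − E)²/E:
  (49 − 65.8659)²/65.8659 = 4.3188
  (127 − 78.8316)²/78.8316 = 29.4323
  (172 − 203.3025)²/203.3025 = 4.8196
  (78 − 61.1341)²/61.1341 = 4.6530
  (25 − 73.1684)²/73.1684 = 31.7103
  (220 − 188.6975)²/188.6975 = 5.1927
χ² = 4.3188 + 29.4323 + 4.8196 + 4.6530 + 31.7103 + 5.1927 = 80.127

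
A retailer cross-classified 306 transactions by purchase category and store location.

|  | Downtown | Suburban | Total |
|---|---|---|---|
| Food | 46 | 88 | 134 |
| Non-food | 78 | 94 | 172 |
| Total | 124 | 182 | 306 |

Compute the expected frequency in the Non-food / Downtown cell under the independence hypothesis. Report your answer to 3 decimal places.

Row total (Non-food) = 172; column total (Downtown) = 124; grand total N = 306.
Expected count = (row total × column total) / N = 172 × 124 / 306 = 69.699.

69.699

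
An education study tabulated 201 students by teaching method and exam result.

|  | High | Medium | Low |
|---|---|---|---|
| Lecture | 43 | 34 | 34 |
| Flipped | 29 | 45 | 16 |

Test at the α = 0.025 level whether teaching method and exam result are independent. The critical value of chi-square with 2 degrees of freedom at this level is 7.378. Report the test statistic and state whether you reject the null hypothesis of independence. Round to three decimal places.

Row totals: 111, 90. Column totals: 72, 79, 50. Grand total N = 201.
Expected counts (row total × column total / N):
  Lecture, High: 111×72/201 = 39.7612
  Lecture, Medium: 111×79/201 = 43.6269
  Lecture, Low: 111×50/201 = 27.6119
  Flipped, High: 90×72/201 = 32.2388
  Flipped, Medium: 90×79/201 = 35.3731
  Flipped, Low: 90×50/201 = 22.3881
Contributions (O − E)²/E:
  (43 − 39.7612)²/39.7612 = 0.2638
  (34 − 43.6269)²/43.6269 = 2.1243
  (34 − 27.6119)²/27.6119 = 1.4779
  (29 − 32.2388)²/32.2388 = 0.3254
  (45 − 35.3731)²/35.3731 = 2.6200
  (16 − 22.3881)²/22.3881 = 1.8227
χ² = 0.2638 + 2.1243 + 1.4779 + 0.3254 + 2.6200 + 1.8227 = 8.634
df = (2−1)(3−1) = 2. Since 8.634 > 7.378, reject the null hypothesis of independence at α = 0.025.

8.634; reject H₀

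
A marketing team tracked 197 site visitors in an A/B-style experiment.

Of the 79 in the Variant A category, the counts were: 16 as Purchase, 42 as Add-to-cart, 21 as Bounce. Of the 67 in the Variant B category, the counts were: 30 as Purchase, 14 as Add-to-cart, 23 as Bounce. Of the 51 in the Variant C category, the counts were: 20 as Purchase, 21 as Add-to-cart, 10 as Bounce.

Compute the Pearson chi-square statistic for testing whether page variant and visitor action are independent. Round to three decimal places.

19.235

Row totals: 79, 67, 51. Column totals: 66, 77, 54. Grand total N = 197.
Expected counts (row total × column total / N):
  Variant A, Purchase: 79×66/197 = 26.4670
  Variant A, Add-to-cart: 79×77/197 = 30.8782
  Variant A, Bounce: 79×54/197 = 21.6548
  Variant B, Purchase: 67×66/197 = 22.4467
  Variant B, Add-to-cart: 67×77/197 = 26.1878
  Variant B, Bounce: 67×54/197 = 18.3655
  Variant C, Purchase: 51×66/197 = 17.0863
  Variant C, Add-to-cart: 51×77/197 = 19.9340
  Variant C, Bounce: 51×54/197 = 13.9797
Contributions (O − E)²/E:
  (16 − 26.4670)²/26.4670 = 4.1394
  (42 − 30.8782)²/30.8782 = 4.0059
  (21 − 21.6548)²/21.6548 = 0.0198
  (30 − 22.4467)²/22.4467 = 2.5417
  (14 − 26.1878)²/26.1878 = 5.6722
  (23 − 18.3655)²/18.3655 = 1.1695
  (20 − 17.0863)²/17.0863 = 0.4969
  (21 − 19.9340)²/19.9340 = 0.0570
  (10 − 13.9797)²/13.9797 = 1.1329
χ² = 4.1394 + 4.0059 + 0.0198 + 2.5417 + 5.6722 + 1.1695 + 0.4969 + 0.0570 + 1.1329 = 19.235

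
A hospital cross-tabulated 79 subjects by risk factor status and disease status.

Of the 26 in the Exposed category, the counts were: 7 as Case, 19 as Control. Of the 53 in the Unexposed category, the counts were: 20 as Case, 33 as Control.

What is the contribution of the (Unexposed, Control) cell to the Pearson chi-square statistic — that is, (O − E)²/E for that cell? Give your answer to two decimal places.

0.10

Row total (Unexposed) = 53; column total (Control) = 52; N = 79.
Expected count E = 53 × 52 / 79 = 34.886.
Contribution = (O − E)²/E = (33 − 34.886)² / 34.886 = 0.10.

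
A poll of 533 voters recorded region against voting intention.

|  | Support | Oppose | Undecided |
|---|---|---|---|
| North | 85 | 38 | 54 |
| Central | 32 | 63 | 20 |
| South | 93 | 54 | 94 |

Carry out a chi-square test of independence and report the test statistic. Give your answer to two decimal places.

Row totals: 177, 115, 241. Column totals: 210, 155, 168. Grand total N = 533.
Expected counts (row total × column total / N):
  North, Support: 177×210/533 = 69.737
  North, Oppose: 177×155/533 = 51.473
  North, Undecided: 177×168/533 = 55.790
  Central, Support: 115×210/533 = 45.310
  Central, Oppose: 115×155/533 = 33.443
  Central, Undecided: 115×168/533 = 36.248
  South, Support: 241×210/533 = 94.953
  South, Oppose: 241×155/533 = 70.084
  South, Undecided: 241×168/533 = 75.962
Contributions (O − E)²/E:
  (85 − 69.737)²/69.737 = 3.3405
  (38 − 51.473)²/51.473 = 3.5265
  (54 − 55.790)²/55.790 = 0.0574
  (32 − 45.310)²/45.310 = 3.9099
  (63 − 33.443)²/33.443 = 26.1225
  (20 − 36.248)²/36.248 = 7.2831
  (93 − 94.953)²/94.953 = 0.0402
  (54 − 70.084)²/70.084 = 3.6912
  (94 − 75.962)²/75.962 = 4.2833
χ² = 3.3405 + 3.5265 + 0.0574 + 3.9099 + 26.1225 + 7.2831 + 0.0402 + 3.6912 + 4.2833 = 52.25

52.25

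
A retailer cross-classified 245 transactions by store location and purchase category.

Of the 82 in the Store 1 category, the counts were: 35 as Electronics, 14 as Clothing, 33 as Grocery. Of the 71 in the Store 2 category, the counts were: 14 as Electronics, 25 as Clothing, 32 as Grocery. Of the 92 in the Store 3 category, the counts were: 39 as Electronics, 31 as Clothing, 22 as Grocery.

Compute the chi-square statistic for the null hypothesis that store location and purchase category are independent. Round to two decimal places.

18.87

Row totals: 82, 71, 92. Column totals: 88, 70, 87. Grand total N = 245.
Expected counts (row total × column total / N):
  Store 1, Electronics: 82×88/245 = 29.453
  Store 1, Clothing: 82×70/245 = 23.429
  Store 1, Grocery: 82×87/245 = 29.118
  Store 2, Electronics: 71×88/245 = 25.502
  Store 2, Clothing: 71×70/245 = 20.286
  Store 2, Grocery: 71×87/245 = 25.212
  Store 3, Electronics: 92×88/245 = 33.045
  Store 3, Clothing: 92×70/245 = 26.286
  Store 3, Grocery: 92×87/245 = 32.669
Contributions (O − E)²/E:
  (35 − 29.453)²/29.453 = 1.0447
  (14 − 23.429)²/23.429 = 3.7947
  (33 − 29.118)²/29.118 = 0.5175
  (14 − 25.502)²/25.502 = 5.1877
  (25 − 20.286)²/20.286 = 1.0954
  (32 − 25.212)²/25.212 = 1.8276
  (39 − 33.045)²/33.045 = 1.0731
  (31 − 26.286)²/26.286 = 0.8454
  (22 − 32.669)²/32.669 = 3.4843
χ² = 1.0447 + 3.7947 + 0.5175 + 5.1877 + 1.0954 + 1.8276 + 1.0731 + 0.8454 + 3.4843 = 18.87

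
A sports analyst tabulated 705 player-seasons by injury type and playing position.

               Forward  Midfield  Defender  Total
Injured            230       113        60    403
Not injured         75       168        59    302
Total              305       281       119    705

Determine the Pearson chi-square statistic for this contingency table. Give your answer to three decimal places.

Grand total N = 705.
Expected counts (row total × column total / N):
  Injured, Forward: 403×305/705 = 174.34752
  Injured, Midfield: 403×281/705 = 160.62837
  Injured, Defender: 403×119/705 = 68.02411
  Not injured, Forward: 302×305/705 = 130.65248
  Not injured, Midfield: 302×281/705 = 120.37163
  Not injured, Defender: 302×119/705 = 50.97589
Contributions (O − E)²/E:
  (230 − 174.34752)²/174.34752 = 17.7645
  (113 − 160.62837)²/160.62837 = 14.1224
  (60 − 68.02411)²/68.02411 = 0.9465
  (75 − 130.65248)²/130.65248 = 23.7056
  (168 − 120.37163)²/120.37163 = 18.8455
  (59 − 50.97589)²/50.97589 = 1.2631
χ² = 17.7645 + 14.1224 + 0.9465 + 23.7056 + 18.8455 + 1.2631 = 76.648

76.648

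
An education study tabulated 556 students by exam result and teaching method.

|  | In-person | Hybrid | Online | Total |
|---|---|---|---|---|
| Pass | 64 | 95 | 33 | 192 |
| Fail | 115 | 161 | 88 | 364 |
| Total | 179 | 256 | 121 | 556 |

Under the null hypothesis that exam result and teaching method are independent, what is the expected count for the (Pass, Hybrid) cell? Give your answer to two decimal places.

88.40

Row total (Pass) = 192; column total (Hybrid) = 256; grand total N = 556.
Expected count = (row total × column total) / N = 192 × 256 / 556 = 88.40.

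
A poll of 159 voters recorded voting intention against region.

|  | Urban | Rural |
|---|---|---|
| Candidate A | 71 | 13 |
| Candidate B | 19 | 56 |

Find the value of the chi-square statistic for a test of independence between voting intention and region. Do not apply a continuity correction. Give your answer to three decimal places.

Row totals: 84, 75. Column totals: 90, 69. Grand total N = 159.
Expected counts (row total × column total / N):
  Candidate A, Urban: 84×90/159 = 47.5472
  Candidate A, Rural: 84×69/159 = 36.4528
  Candidate B, Urban: 75×90/159 = 42.4528
  Candidate B, Rural: 75×69/159 = 32.5472
Contributions (O − E)²/E:
  (71 − 47.5472)²/47.5472 = 11.5682
  (13 − 36.4528)²/36.4528 = 15.0889
  (19 − 42.4528)²/42.4528 = 12.9564
  (56 − 32.5472)²/32.5472 = 16.8996
χ² = 11.5682 + 15.0889 + 12.9564 + 16.8996 = 56.513

56.513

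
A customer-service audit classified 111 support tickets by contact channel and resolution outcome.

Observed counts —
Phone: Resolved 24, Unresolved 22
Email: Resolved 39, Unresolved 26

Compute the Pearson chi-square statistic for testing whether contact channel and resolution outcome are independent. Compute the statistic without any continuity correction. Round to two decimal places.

0.67

Row totals: 46, 65. Column totals: 63, 48. Grand total N = 111.
Expected counts (row total × column total / N):
  Phone, Resolved: 46×63/111 = 26.108
  Phone, Unresolved: 46×48/111 = 19.892
  Email, Resolved: 65×63/111 = 36.892
  Email, Unresolved: 65×48/111 = 28.108
Contributions (O − E)²/E:
  (24 − 26.108)²/26.108 = 0.1702
  (22 − 19.892)²/19.892 = 0.2234
  (39 − 36.892)²/36.892 = 0.1205
  (26 − 28.108)²/28.108 = 0.1581
χ² = 0.1702 + 0.2234 + 0.1205 + 0.1581 = 0.67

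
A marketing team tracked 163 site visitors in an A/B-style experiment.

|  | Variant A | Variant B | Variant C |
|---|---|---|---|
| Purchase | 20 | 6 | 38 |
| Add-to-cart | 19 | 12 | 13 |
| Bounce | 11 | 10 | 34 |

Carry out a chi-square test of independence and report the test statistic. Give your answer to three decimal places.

15.143

Row totals: 64, 44, 55. Column totals: 50, 28, 85. Grand total N = 163.
Expected counts (row total × column total / N):
  Purchase, Variant A: 64×50/163 = 19.6319
  Purchase, Variant B: 64×28/163 = 10.9939
  Purchase, Variant C: 64×85/163 = 33.3742
  Add-to-cart, Variant A: 44×50/163 = 13.4969
  Add-to-cart, Variant B: 44×28/163 = 7.5583
  Add-to-cart, Variant C: 44×85/163 = 22.9448
  Bounce, Variant A: 55×50/163 = 16.8712
  Bounce, Variant B: 55×28/163 = 9.4479
  Bounce, Variant C: 55×85/163 = 28.6810
Contributions (O − E)²/E:
  (20 − 19.6319)²/19.6319 = 0.0069
  (6 − 10.9939)²/10.9939 = 2.2684
  (38 − 33.3742)²/33.3742 = 0.6412
  (19 − 13.4969)²/13.4969 = 2.2438
  (12 − 7.5583)²/7.5583 = 2.6102
  (13 − 22.9448)²/22.9448 = 4.3103
  (11 − 16.8712)²/16.8712 = 2.0432
  (10 − 9.4479)²/9.4479 = 0.0323
  (34 − 28.6810)²/28.6810 = 0.9864
χ² = 0.0069 + 2.2684 + 0.6412 + 2.2438 + 2.6102 + 4.3103 + 2.0432 + 0.0323 + 0.9864 = 15.143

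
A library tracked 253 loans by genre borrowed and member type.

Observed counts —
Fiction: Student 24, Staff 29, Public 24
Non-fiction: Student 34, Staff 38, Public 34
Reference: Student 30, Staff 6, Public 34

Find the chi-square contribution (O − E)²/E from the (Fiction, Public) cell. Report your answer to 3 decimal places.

Row total (Fiction) = 77; column total (Public) = 92; N = 253.
Expected count E = 77 × 92 / 253 = 28.0000.
Contribution = (O − E)²/E = (24 − 28.0000)² / 28.0000 = 0.571.

0.571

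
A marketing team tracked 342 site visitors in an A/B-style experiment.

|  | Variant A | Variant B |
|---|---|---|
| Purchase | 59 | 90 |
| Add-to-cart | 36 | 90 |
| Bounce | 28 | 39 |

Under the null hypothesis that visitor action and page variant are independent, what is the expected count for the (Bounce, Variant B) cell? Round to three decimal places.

Row total (Bounce) = 67; column total (Variant B) = 219; grand total N = 342.
Expected count = (row total × column total) / N = 67 × 219 / 342 = 42.904.

42.904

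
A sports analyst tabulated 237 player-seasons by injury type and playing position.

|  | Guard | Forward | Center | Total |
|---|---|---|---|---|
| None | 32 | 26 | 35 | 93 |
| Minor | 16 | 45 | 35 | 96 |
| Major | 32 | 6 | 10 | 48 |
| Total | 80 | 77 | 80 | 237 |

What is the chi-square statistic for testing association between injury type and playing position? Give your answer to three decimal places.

39.322

Grand total N = 237.
Expected counts (row total × column total / N):
  None, Guard: 93×80/237 = 31.3924
  None, Forward: 93×77/237 = 30.2152
  None, Center: 93×80/237 = 31.3924
  Minor, Guard: 96×80/237 = 32.4051
  Minor, Forward: 96×77/237 = 31.1899
  Minor, Center: 96×80/237 = 32.4051
  Major, Guard: 48×80/237 = 16.2025
  Major, Forward: 48×77/237 = 15.5949
  Major, Center: 48×80/237 = 16.2025
Contributions (O − E)²/E:
  (32 − 31.3924)²/31.3924 = 0.0118
  (26 − 30.2152)²/30.2152 = 0.5880
  (35 − 31.3924)²/31.3924 = 0.4146
  (16 − 32.4051)²/32.4051 = 8.3051
  (45 − 31.1899)²/31.1899 = 6.1148
  (35 − 32.4051)²/32.4051 = 0.2078
  (32 − 16.2025)²/16.2025 = 15.4026
  (6 − 15.5949)²/15.5949 = 5.9033
  (10 − 16.2025)²/16.2025 = 2.3744
χ² = 0.0118 + 0.5880 + 0.4146 + 8.3051 + 6.1148 + 0.2078 + 15.4026 + 5.9033 + 2.3744 = 39.322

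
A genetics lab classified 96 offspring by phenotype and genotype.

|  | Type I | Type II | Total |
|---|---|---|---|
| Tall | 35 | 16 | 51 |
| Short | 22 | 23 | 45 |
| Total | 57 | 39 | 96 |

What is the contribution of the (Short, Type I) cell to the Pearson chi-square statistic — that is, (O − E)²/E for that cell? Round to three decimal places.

0.833

Row total (Short) = 45; column total (Type I) = 57; N = 96.
Expected count E = 45 × 57 / 96 = 26.7188.
Contribution = (O − E)²/E = (22 − 26.7188)² / 26.7188 = 0.833.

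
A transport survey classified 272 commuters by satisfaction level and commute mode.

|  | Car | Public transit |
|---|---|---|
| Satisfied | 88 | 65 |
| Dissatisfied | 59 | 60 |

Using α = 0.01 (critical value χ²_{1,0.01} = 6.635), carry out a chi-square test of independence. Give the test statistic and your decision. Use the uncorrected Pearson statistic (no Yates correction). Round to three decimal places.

1.698; fail to reject H₀

Row totals: 153, 119. Column totals: 147, 125. Grand total N = 272.
Expected counts (row total × column total / N):
  Satisfied, Car: 153×147/272 = 82.6875
  Satisfied, Public transit: 153×125/272 = 70.3125
  Dissatisfied, Car: 119×147/272 = 64.3125
  Dissatisfied, Public transit: 119×125/272 = 54.6875
Contributions (O − E)²/E:
  (88 − 82.6875)²/82.6875 = 0.3413
  (65 − 70.3125)²/70.3125 = 0.4014
  (59 − 64.3125)²/64.3125 = 0.4388
  (60 − 54.6875)²/54.6875 = 0.5161
χ² = 0.3413 + 0.4014 + 0.4388 + 0.5161 = 1.698
df = (2−1)(2−1) = 1. Since 1.698 < 6.635, fail to reject the null hypothesis of independence at α = 0.01.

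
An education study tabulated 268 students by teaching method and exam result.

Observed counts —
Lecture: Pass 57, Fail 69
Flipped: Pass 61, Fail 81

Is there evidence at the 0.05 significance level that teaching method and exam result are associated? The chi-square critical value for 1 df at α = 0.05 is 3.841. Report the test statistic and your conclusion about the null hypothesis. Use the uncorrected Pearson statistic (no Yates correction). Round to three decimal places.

Row totals: 126, 142. Column totals: 118, 150. Grand total N = 268.
Expected counts (row total × column total / N):
  Lecture, Pass: 126×118/268 = 55.4776
  Lecture, Fail: 126×150/268 = 70.5224
  Flipped, Pass: 142×118/268 = 62.5224
  Flipped, Fail: 142×150/268 = 79.4776
Contributions (O − E)²/E:
  (57 − 55.4776)²/55.4776 = 0.0418
  (69 − 70.5224)²/70.5224 = 0.0329
  (61 − 62.5224)²/62.5224 = 0.0371
  (81 − 79.4776)²/79.4776 = 0.0292
χ² = 0.0418 + 0.0329 + 0.0371 + 0.0292 = 0.141
df = (2−1)(2−1) = 1. Since 0.141 < 3.841, fail to reject the null hypothesis of independence at α = 0.05.

0.141; fail to reject H₀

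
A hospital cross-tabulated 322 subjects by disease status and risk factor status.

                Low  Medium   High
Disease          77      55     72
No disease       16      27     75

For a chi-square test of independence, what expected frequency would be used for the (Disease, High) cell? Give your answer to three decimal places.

Row total (Disease) = 204; column total (High) = 147; grand total N = 322.
Expected count = (row total × column total) / N = 204 × 147 / 322 = 93.130.

93.130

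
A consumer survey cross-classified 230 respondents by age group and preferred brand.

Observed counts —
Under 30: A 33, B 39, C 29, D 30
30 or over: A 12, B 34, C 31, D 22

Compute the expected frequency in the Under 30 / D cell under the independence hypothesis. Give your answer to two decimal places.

29.62

Row total (Under 30) = 131; column total (D) = 52; grand total N = 230.
Expected count = (row total × column total) / N = 131 × 52 / 230 = 29.62.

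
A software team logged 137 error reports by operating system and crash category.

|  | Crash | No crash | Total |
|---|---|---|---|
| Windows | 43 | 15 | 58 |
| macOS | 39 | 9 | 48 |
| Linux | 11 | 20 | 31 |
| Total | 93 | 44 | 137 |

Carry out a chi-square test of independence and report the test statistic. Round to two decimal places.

Grand total N = 137.
Expected counts (row total × column total / N):
  Windows, Crash: 58×93/137 = 39.372
  Windows, No crash: 58×44/137 = 18.628
  macOS, Crash: 48×93/137 = 32.584
  macOS, No crash: 48×44/137 = 15.416
  Linux, Crash: 31×93/137 = 21.044
  Linux, No crash: 31×44/137 = 9.956
Contributions (O − E)²/E:
  (43 − 39.372)²/39.372 = 0.3343
  (15 − 18.628)²/18.628 = 0.7066
  (39 − 32.584)²/32.584 = 1.2634
  (9 − 15.416)²/15.416 = 2.6703
  (11 − 21.044)²/21.044 = 4.7939
  (20 − 9.956)²/9.956 = 10.1328
χ² = 0.3343 + 0.7066 + 1.2634 + 2.6703 + 4.7939 + 10.1328 = 19.90

19.90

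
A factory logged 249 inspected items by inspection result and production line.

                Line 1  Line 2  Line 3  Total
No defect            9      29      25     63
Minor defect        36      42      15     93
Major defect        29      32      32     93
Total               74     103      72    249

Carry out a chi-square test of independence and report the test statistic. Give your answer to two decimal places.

Grand total N = 249.
Expected counts (row total × column total / N):
  No defect, Line 1: 63×74/249 = 18.723
  No defect, Line 2: 63×103/249 = 26.060
  No defect, Line 3: 63×72/249 = 18.217
  Minor defect, Line 1: 93×74/249 = 27.639
  Minor defect, Line 2: 93×103/249 = 38.470
  Minor defect, Line 3: 93×72/249 = 26.892
  Major defect, Line 1: 93×74/249 = 27.639
  Major defect, Line 2: 93×103/249 = 38.470
  Major defect, Line 3: 93×72/249 = 26.892
Contributions (O − E)²/E:
  (9 − 18.723)²/18.723 = 5.0492
  (29 − 26.060)²/26.060 = 0.3317
  (25 − 18.217)²/18.217 = 2.5256
  (36 − 27.639)²/27.639 = 2.5293
  (42 − 38.470)²/38.470 = 0.3239
  (15 − 26.892)²/26.892 = 5.2588
  (29 − 27.639)²/27.639 = 0.0670
  (32 − 38.470)²/38.470 = 1.0881
  (32 − 26.892)²/26.892 = 0.9702
χ² = 5.0492 + 0.3317 + 2.5256 + 2.5293 + 0.3239 + 5.2588 + 0.0670 + 1.0881 + 0.9702 = 18.14

18.14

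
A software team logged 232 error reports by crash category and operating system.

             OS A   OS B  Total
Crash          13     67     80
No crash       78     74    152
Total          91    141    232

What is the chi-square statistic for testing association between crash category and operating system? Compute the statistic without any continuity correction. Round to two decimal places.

27.04

Grand total N = 232.
Expected counts (row total × column total / N):
  Crash, OS A: 80×91/232 = 31.3793
  Crash, OS B: 80×141/232 = 48.6207
  No crash, OS A: 152×91/232 = 59.6207
  No crash, OS B: 152×141/232 = 92.3793
Contributions (O − E)²/E:
  (13 − 31.3793)²/31.3793 = 10.7650
  (67 − 48.6207)²/48.6207 = 6.9476
  (78 − 59.6207)²/59.6207 = 5.6658
  (74 − 92.3793)²/92.3793 = 3.6566
χ² = 10.7650 + 6.9476 + 5.6658 + 3.6566 = 27.04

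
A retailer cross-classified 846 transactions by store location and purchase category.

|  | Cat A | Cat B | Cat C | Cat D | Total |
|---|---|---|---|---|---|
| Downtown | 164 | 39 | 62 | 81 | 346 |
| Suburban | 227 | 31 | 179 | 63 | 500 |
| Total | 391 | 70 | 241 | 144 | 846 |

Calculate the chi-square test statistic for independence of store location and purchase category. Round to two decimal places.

Grand total N = 846.
Expected counts (row total × column total / N):
  Downtown, Cat A: 346×391/846 = 159.9125
  Downtown, Cat B: 346×70/846 = 28.6288
  Downtown, Cat C: 346×241/846 = 98.5650
  Downtown, Cat D: 346×144/846 = 58.8936
  Suburban, Cat A: 500×391/846 = 231.0875
  Suburban, Cat B: 500×70/846 = 41.3712
  Suburban, Cat C: 500×241/846 = 142.4350
  Suburban, Cat D: 500×144/846 = 85.1064
Contributions (O − E)²/E:
  (164 − 159.9125)²/159.9125 = 0.1045
  (39 − 28.6288)²/28.6288 = 3.7571
  (62 − 98.5650)²/98.5650 = 13.5646
  (81 − 58.8936)²/58.8936 = 8.2979
  (227 − 231.0875)²/231.0875 = 0.0723
  (31 − 41.3712)²/41.3712 = 2.5999
  (179 − 142.4350)²/142.4350 = 9.3867
  (63 − 85.1064)²/85.1064 = 5.7421
χ² = 0.1045 + 3.7571 + 13.5646 + 8.2979 + 0.0723 + 2.5999 + 9.3867 + 5.7421 = 43.53

43.53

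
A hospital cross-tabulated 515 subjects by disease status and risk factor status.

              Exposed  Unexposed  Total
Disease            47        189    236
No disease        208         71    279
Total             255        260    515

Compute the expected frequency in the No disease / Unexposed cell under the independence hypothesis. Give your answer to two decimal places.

140.85

Row total (No disease) = 279; column total (Unexposed) = 260; grand total N = 515.
Expected count = (row total × column total) / N = 279 × 260 / 515 = 140.85.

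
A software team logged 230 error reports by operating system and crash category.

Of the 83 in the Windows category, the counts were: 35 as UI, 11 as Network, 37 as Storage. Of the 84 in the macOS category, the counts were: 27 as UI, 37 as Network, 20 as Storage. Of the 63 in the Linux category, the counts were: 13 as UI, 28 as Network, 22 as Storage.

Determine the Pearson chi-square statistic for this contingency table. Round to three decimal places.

Row totals: 83, 84, 63. Column totals: 75, 76, 79. Grand total N = 230.
Expected counts (row total × column total / N):
  Windows, UI: 83×75/230 = 27.0652
  Windows, Network: 83×76/230 = 27.4261
  Windows, Storage: 83×79/230 = 28.5087
  macOS, UI: 84×75/230 = 27.3913
  macOS, Network: 84×76/230 = 27.7565
  macOS, Storage: 84×79/230 = 28.8522
  Linux, UI: 63×75/230 = 20.5435
  Linux, Network: 63×76/230 = 20.8174
  Linux, Storage: 63×79/230 = 21.6391
Contributions (O − E)²/E:
  (35 − 27.0652)²/27.0652 = 2.3263
  (11 − 27.4261)²/27.4261 = 9.8380
  (37 − 28.5087)²/28.5087 = 2.5291
  (27 − 27.3913)²/27.3913 = 0.0056
  (37 − 27.7565)²/27.7565 = 3.0783
  (20 − 28.8522)²/28.8522 = 2.7160
  (13 − 20.5435)²/20.5435 = 2.7699
  (28 − 20.8174)²/20.8174 = 2.4782
  (22 − 21.6391)²/21.6391 = 0.0060
χ² = 2.3263 + 9.8380 + 2.5291 + 0.0056 + 3.0783 + 2.7160 + 2.7699 + 2.4782 + 0.0060 = 25.747

25.747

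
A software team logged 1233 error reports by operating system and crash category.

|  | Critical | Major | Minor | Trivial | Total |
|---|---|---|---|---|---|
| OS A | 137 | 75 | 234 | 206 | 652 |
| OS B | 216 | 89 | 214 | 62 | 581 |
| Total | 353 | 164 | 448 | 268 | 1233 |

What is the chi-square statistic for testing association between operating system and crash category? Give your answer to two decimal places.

93.36

Grand total N = 1233.
Expected counts (row total × column total / N):
  OS A, Critical: 652×353/1233 = 186.663
  OS A, Major: 652×164/1233 = 86.722
  OS A, Minor: 652×448/1233 = 236.899
  OS A, Trivial: 652×268/1233 = 141.716
  OS B, Critical: 581×353/1233 = 166.337
  OS B, Major: 581×164/1233 = 77.278
  OS B, Minor: 581×448/1233 = 211.101
  OS B, Trivial: 581×268/1233 = 126.284
Contributions (O − E)²/E:
  (137 − 186.663)²/186.663 = 13.2132
  (75 − 86.722)²/86.722 = 1.5844
  (234 − 236.899)²/236.899 = 0.0355
  (206 − 141.716)²/141.716 = 29.1600
  (216 − 166.337)²/166.337 = 14.8278
  (89 − 77.278)²/77.278 = 1.7781
  (214 − 211.101)²/211.101 = 0.0398
  (62 − 126.284)²/126.284 = 32.7233
χ² = 13.2132 + 1.5844 + 0.0355 + 29.1600 + 14.8278 + 1.7781 + 0.0398 + 32.7233 = 93.36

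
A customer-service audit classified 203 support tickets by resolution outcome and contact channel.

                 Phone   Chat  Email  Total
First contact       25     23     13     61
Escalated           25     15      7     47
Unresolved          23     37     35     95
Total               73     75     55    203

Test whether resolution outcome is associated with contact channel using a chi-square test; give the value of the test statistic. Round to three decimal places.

15.057

Grand total N = 203.
Expected counts (row total × column total / N):
  First contact, Phone: 61×73/203 = 21.9360
  First contact, Chat: 61×75/203 = 22.5369
  First contact, Email: 61×55/203 = 16.5271
  Escalated, Phone: 47×73/203 = 16.9015
  Escalated, Chat: 47×75/203 = 17.3645
  Escalated, Email: 47×55/203 = 12.7340
  Unresolved, Phone: 95×73/203 = 34.1626
  Unresolved, Chat: 95×75/203 = 35.0985
  Unresolved, Email: 95×55/203 = 25.7389
Contributions (O − E)²/E:
  (25 − 21.9360)²/21.9360 = 0.4280
  (23 − 22.5369)²/22.5369 = 0.0095
  (13 − 16.5271)²/16.5271 = 0.7527
  (25 − 16.9015)²/16.9015 = 3.8805
  (15 − 17.3645)²/17.3645 = 0.3220
  (7 − 12.7340)²/12.7340 = 2.5820
  (23 − 34.1626)²/34.1626 = 3.6474
  (37 − 35.0985)²/35.0985 = 0.1030
  (35 − 25.7389)²/25.7389 = 3.3322
χ² = 0.4280 + 0.0095 + 0.7527 + 3.8805 + 0.3220 + 2.5820 + 3.6474 + 0.1030 + 3.3322 = 15.057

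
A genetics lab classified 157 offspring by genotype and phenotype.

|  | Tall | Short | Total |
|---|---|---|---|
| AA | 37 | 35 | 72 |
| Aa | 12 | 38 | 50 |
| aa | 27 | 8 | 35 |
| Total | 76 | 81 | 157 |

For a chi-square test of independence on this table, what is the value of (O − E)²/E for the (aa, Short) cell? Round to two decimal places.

Row total (aa) = 35; column total (Short) = 81; N = 157.
Expected count E = 35 × 81 / 157 = 18.057.
Contribution = (O − E)²/E = (8 − 18.057)² / 18.057 = 5.60.

5.60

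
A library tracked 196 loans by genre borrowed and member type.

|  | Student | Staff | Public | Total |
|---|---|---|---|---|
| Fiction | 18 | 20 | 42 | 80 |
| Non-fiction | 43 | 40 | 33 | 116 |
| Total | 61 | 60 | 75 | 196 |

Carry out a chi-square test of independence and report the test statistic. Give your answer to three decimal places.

11.778

Grand total N = 196.
Expected counts (row total × column total / N):
  Fiction, Student: 80×61/196 = 24.8980
  Fiction, Staff: 80×60/196 = 24.4898
  Fiction, Public: 80×75/196 = 30.6122
  Non-fiction, Student: 116×61/196 = 36.1020
  Non-fiction, Staff: 116×60/196 = 35.5102
  Non-fiction, Public: 116×75/196 = 44.3878
Contributions (O − E)²/E:
  (18 − 24.8980)²/24.8980 = 1.9111
  (20 − 24.4898)²/24.4898 = 0.8231
  (42 − 30.6122)²/30.6122 = 4.2363
  (43 − 36.1020)²/36.1020 = 1.3180
  (40 − 35.5102)²/35.5102 = 0.5677
  (33 − 44.3878)²/44.3878 = 2.9216
χ² = 1.9111 + 0.8231 + 4.2363 + 1.3180 + 0.5677 + 2.9216 = 11.778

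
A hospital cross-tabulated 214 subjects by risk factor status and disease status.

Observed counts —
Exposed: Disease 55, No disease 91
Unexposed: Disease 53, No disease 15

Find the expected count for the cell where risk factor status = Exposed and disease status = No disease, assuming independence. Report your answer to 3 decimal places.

72.318

Row total (Exposed) = 146; column total (No disease) = 106; grand total N = 214.
Expected count = (row total × column total) / N = 146 × 106 / 214 = 72.318.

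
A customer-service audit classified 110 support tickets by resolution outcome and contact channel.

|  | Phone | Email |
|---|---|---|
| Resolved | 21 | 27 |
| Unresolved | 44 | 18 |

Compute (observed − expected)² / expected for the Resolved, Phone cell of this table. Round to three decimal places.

1.912

Row total (Resolved) = 48; column total (Phone) = 65; N = 110.
Expected count E = 48 × 65 / 110 = 28.3636.
Contribution = (O − E)²/E = (21 − 28.3636)² / 28.3636 = 1.912.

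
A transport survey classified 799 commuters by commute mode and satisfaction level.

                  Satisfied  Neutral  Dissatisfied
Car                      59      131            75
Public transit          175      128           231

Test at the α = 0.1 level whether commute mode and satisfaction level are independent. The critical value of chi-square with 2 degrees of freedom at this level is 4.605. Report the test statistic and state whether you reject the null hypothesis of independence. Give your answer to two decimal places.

Row totals: 265, 534. Column totals: 234, 259, 306. Grand total N = 799.
Expected counts (row total × column total / N):
  Car, Satisfied: 265×234/799 = 77.610
  Car, Neutral: 265×259/799 = 85.901
  Car, Dissatisfied: 265×306/799 = 101.489
  Public transit, Satisfied: 534×234/799 = 156.390
  Public transit, Neutral: 534×259/799 = 173.099
  Public transit, Dissatisfied: 534×306/799 = 204.511
Contributions (O − E)²/E:
  (59 − 77.610)²/77.610 = 4.4625
  (131 − 85.901)²/85.901 = 23.6775
  (75 − 101.489)²/101.489 = 6.9137
  (175 − 156.390)²/156.390 = 2.2145
  (128 − 173.099)²/173.099 = 11.7500
  (231 − 204.511)²/204.511 = 3.4310
χ² = 4.4625 + 23.6775 + 6.9137 + 2.2145 + 11.7500 + 3.4310 = 52.45
df = (2−1)(3−1) = 2. Since 52.45 > 4.605, reject the null hypothesis of independence at α = 0.1.

52.45; reject H₀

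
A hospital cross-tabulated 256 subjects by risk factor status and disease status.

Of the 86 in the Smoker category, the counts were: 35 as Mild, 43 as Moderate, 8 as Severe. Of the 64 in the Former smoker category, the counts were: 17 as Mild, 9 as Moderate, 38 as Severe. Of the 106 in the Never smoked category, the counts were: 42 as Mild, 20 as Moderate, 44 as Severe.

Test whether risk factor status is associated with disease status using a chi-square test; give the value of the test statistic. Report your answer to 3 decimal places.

53.020

Row totals: 86, 64, 106. Column totals: 94, 72, 90. Grand total N = 256.
Expected counts (row total × column total / N):
  Smoker, Mild: 86×94/256 = 31.5781
  Smoker, Moderate: 86×72/256 = 24.1875
  Smoker, Severe: 86×90/256 = 30.2344
  Former smoker, Mild: 64×94/256 = 23.5000
  Former smoker, Moderate: 64×72/256 = 18.0000
  Former smoker, Severe: 64×90/256 = 22.5000
  Never smoked, Mild: 106×94/256 = 38.9219
  Never smoked, Moderate: 106×72/256 = 29.8125
  Never smoked, Severe: 106×90/256 = 37.2656
Contributions (O − E)²/E:
  (35 − 31.5781)²/31.5781 = 0.3708
  (43 − 24.1875)²/24.1875 = 14.6319
  (8 − 30.2344)²/30.2344 = 16.3512
  (17 − 23.5000)²/23.5000 = 1.7979
  (9 − 18.0000)²/18.0000 = 4.5000
  (38 − 22.5000)²/22.5000 = 10.6778
  (42 − 38.9219)²/38.9219 = 0.2434
  (20 − 29.8125)²/29.8125 = 3.2297
  (44 − 37.2656)²/37.2656 = 1.2170
χ² = 0.3708 + 14.6319 + 16.3512 + 1.7979 + 4.5000 + 10.6778 + 0.2434 + 3.2297 + 1.2170 = 53.020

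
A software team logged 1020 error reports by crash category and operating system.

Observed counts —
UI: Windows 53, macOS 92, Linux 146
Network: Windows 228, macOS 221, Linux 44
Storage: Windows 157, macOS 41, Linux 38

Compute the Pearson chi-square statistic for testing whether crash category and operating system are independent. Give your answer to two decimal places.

Row totals: 291, 493, 236. Column totals: 438, 354, 228. Grand total N = 1020.
Expected counts (row total × column total / N):
  UI, Windows: 291×438/1020 = 124.959
  UI, macOS: 291×354/1020 = 100.994
  UI, Linux: 291×228/1020 = 65.047
  Network, Windows: 493×438/1020 = 211.700
  Network, macOS: 493×354/1020 = 171.100
  Network, Linux: 493×228/1020 = 110.200
  Storage, Windows: 236×438/1020 = 101.341
  Storage, macOS: 236×354/1020 = 81.906
  Storage, Linux: 236×228/1020 = 52.753
Contributions (O − E)²/E:
  (53 − 124.959)²/124.959 = 41.4384
  (92 − 100.994)²/100.994 = 0.8010
  (146 − 65.047)²/65.047 = 100.7485
  (228 − 211.700)²/211.700 = 1.2550
  (221 − 171.100)²/171.100 = 14.5530
  (44 − 110.200)²/110.200 = 39.7681
  (157 − 101.341)²/101.341 = 30.5693
  (41 − 81.906)²/81.906 = 20.4295
  (38 − 52.753)²/52.753 = 4.1259
χ² = 41.4384 + 0.8010 + 100.7485 + 1.2550 + 14.5530 + 39.7681 + 30.5693 + 20.4295 + 4.1259 = 253.69

253.69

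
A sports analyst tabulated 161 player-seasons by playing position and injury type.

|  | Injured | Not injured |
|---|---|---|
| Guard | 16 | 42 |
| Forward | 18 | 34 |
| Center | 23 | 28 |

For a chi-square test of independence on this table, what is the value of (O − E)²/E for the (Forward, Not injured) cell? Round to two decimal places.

Row total (Forward) = 52; column total (Not injured) = 104; N = 161.
Expected count E = 52 × 104 / 161 = 33.590.
Contribution = (O − E)²/E = (34 − 33.590)² / 33.590 = 0.01.

0.01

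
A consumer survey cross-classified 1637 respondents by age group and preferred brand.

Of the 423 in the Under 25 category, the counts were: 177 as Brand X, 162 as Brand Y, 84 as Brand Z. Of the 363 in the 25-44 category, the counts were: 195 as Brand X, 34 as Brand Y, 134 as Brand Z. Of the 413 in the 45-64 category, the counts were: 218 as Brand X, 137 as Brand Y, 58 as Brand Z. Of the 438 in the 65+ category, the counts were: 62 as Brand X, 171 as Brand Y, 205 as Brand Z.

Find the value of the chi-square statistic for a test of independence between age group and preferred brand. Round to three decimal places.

Row totals: 423, 363, 413, 438. Column totals: 652, 504, 481. Grand total N = 1637.
Expected counts (row total × column total / N):
  Under 25, Brand X: 423×652/1637 = 168.4765
  Under 25, Brand Y: 423×504/1637 = 130.2334
  Under 25, Brand Z: 423×481/1637 = 124.2902
  25-44, Brand X: 363×652/1637 = 144.5791
  25-44, Brand Y: 363×504/1637 = 111.7605
  25-44, Brand Z: 363×481/1637 = 106.6604
  45-64, Brand X: 413×652/1637 = 164.4936
  45-64, Brand Y: 413×504/1637 = 127.1546
  45-64, Brand Z: 413×481/1637 = 121.3519
  65+, Brand X: 438×652/1637 = 174.4508
  65+, Brand Y: 438×504/1637 = 134.8516
  65+, Brand Z: 438×481/1637 = 128.6976
Contributions (O − E)²/E:
  (177 − 168.4765)²/168.4765 = 0.4312
  (162 − 130.2334)²/130.2334 = 7.7485
  (84 − 124.2902)²/124.2902 = 13.0606
  (195 − 144.5791)²/144.5791 = 17.5839
  (34 − 111.7605)²/111.7605 = 54.1040
  (134 − 106.6604)²/106.6604 = 7.0078
  (218 − 164.4936)²/164.4936 = 17.4045
  (137 − 127.1546)²/127.1546 = 0.7623
  (58 − 121.3519)²/121.3519 = 33.0729
  (62 − 174.4508)²/174.4508 = 72.4857
  (171 − 134.8516)²/134.8516 = 9.6900
  (205 − 128.6976)²/128.6976 = 45.2383
χ² = 0.4312 + 7.7485 + 13.0606 + 17.5839 + 54.1040 + 7.0078 + 17.4045 + 0.7623 + 33.0729 + 72.4857 + 9.6900 + 45.2383 = 278.590

278.590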